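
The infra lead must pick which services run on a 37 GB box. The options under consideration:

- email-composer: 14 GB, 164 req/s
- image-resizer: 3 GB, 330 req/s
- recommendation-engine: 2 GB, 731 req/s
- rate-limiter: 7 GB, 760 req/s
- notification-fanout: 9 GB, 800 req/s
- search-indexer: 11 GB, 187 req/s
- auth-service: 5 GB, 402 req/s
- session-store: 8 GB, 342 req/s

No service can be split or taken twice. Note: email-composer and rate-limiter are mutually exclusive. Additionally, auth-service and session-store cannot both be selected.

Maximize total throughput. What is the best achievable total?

3210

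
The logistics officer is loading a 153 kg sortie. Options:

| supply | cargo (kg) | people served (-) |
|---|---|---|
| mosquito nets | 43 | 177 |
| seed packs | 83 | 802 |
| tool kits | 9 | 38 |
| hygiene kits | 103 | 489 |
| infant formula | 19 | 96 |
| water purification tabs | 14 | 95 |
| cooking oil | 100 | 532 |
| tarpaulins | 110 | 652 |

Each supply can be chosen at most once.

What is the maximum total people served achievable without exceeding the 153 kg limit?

By people served per kg: seed packs 9.66, water purification tabs 6.79, tarpaulins 5.93, cooking oil 5.32 lead.
Greedy by ratio would take seed packs + tool kits + infant formula + water purification tabs: 125 kg used, total 1031.
The 19 kg tied up in infant formula is better spent on mosquito nets — total rises to 1112 (149 kg).

1112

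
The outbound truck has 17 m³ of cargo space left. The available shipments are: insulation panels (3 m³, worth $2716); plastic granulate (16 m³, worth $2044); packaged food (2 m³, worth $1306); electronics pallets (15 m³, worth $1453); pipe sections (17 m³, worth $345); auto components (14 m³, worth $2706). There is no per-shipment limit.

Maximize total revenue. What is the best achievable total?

14886

Best packing: 5×insulation panels + packaged food — 17 m³, 14886 total.
No other feasible combination exceeds 14886.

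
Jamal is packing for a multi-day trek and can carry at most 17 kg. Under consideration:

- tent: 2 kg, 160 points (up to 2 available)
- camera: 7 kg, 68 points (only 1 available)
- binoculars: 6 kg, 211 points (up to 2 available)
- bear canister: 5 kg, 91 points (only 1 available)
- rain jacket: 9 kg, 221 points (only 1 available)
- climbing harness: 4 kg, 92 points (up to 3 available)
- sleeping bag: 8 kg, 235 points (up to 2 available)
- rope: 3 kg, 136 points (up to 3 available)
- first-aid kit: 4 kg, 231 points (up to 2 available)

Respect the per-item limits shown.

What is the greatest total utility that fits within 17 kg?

959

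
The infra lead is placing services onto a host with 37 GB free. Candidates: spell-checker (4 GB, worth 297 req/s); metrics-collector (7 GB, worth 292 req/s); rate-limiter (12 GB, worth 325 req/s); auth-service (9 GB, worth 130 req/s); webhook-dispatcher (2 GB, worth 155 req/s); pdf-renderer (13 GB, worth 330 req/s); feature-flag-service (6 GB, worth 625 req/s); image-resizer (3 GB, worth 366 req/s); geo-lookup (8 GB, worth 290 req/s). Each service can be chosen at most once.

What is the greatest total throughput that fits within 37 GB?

A density-first pass picks spell-checker + metrics-collector + webhook-dispatcher + feature-flag-service + image-resizer + geo-lookup — 2025 at 30 GB.
Replace geo-lookup with pdf-renderer: the trade gains 40 net, giving 2065 at 35 GB.
Every other selection either busts 37 GB or fails to beat 2065.

2065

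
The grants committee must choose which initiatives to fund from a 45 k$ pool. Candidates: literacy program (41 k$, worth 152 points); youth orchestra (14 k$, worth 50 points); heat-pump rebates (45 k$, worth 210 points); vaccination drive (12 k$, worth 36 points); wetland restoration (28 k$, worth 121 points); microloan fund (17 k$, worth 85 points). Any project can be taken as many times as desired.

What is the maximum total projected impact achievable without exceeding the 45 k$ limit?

Taking the top-ratio projects first gives 2×microloan fund for 170 (34 k$).
Replace 2×microloan fund with heat-pump rebates: the trade gains 40 net, giving 210 at 45 k$.
That's the maximum — no swap from here does better than 210.

210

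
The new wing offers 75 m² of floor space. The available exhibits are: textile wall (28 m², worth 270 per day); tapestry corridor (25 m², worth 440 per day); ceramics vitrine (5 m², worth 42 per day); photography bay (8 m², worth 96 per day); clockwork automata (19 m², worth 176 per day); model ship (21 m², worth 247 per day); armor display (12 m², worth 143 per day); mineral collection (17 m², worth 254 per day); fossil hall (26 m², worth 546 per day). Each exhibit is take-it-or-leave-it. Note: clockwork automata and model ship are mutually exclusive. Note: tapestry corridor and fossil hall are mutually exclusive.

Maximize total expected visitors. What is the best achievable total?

1143

Ranking by ratio (expected visitors/m²): fossil hall 21.00, tapestry corridor 17.60, mineral collection 14.94.
Best packing: photography bay + model ship + mineral collection + fossil hall — 72 m², 1143 total.
An exhaustive check of the 512 subsets confirms 1143.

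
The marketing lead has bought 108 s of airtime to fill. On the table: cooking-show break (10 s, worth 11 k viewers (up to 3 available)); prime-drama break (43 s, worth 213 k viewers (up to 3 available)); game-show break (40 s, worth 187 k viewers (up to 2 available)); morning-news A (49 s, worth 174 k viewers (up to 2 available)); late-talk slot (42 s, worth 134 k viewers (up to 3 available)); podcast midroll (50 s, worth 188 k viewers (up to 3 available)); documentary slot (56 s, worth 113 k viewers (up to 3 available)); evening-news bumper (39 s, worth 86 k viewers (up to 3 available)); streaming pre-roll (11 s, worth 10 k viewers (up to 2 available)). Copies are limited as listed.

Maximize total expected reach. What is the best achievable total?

448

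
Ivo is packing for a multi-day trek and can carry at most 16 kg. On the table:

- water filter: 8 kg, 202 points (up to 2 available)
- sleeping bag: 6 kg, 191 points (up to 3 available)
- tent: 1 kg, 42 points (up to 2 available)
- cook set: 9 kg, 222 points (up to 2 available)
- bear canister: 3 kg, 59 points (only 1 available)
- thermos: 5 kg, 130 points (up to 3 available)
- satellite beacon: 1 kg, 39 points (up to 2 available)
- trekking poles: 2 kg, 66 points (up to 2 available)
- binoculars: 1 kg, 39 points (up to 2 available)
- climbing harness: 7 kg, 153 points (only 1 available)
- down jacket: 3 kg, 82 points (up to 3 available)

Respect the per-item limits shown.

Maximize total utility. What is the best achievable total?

563

Taking sleeping bag + 2×tent + 2×satellite beacon + 2×trekking poles + 2×binoculars: 16 kg used, 563 in utility.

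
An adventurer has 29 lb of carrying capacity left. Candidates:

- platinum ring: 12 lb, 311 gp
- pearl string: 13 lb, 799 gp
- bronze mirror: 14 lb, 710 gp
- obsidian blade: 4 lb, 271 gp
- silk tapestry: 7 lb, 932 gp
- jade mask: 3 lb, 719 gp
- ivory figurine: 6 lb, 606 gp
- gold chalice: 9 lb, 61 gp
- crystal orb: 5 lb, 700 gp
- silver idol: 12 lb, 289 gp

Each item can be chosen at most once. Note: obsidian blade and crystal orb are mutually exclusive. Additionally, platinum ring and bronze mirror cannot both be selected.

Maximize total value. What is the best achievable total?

3150

Density check — jade mask 239.67, crystal orb 140.00, silk tapestry 133.14 are the best per lb.
Taking pearl string + silk tapestry + jade mask + crystal orb: 28 lb used, 3150 in value.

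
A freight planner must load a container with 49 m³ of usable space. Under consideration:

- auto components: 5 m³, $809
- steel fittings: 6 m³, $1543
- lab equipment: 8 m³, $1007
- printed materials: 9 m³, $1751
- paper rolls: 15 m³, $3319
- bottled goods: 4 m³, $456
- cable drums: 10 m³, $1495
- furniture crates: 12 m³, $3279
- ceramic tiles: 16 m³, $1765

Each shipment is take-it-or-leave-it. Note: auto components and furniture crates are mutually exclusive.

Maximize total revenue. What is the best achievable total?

10348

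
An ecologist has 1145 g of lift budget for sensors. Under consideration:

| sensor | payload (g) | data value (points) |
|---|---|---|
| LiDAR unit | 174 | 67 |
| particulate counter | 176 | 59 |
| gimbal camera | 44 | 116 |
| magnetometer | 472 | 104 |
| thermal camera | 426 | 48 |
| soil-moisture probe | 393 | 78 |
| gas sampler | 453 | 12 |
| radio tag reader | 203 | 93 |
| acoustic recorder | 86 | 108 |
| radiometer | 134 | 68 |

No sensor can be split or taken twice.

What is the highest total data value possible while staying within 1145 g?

556

The ratio heuristic lands on LiDAR unit + particulate counter + gimbal camera + radio tag reader + acoustic recorder + radiometer (511) but leaves 328 g idle.
Replace particulate counter with magnetometer: the trade gains 45 net, giving 556 at 1113 g.
An exhaustive check of the 1024 subsets confirms 556.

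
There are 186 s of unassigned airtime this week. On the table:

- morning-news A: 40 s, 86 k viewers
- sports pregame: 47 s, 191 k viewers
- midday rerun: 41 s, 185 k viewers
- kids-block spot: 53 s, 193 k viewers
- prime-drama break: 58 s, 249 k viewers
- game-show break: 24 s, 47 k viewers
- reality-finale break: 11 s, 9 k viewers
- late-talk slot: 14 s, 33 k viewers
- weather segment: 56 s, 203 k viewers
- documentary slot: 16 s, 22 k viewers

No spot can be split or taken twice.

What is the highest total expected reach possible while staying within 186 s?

By expected reach per s: midday rerun 4.51, prime-drama break 4.29, sports pregame 4.06 lead.
Taking the top-ratio spots first gives sports pregame + midday rerun + prime-drama break + game-show break + late-talk slot for 705 (184 s).
Replace game-show break and late-talk slot with morning-news A: the trade gains 6 net, giving 711 at 186 s.

711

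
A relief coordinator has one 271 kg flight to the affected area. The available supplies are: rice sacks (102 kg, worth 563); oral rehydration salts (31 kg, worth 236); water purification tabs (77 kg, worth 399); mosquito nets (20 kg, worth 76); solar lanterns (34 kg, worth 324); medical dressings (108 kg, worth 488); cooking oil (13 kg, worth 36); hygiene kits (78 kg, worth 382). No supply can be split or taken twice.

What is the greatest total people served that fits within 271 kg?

1598

Best packing: rice sacks + oral rehydration salts + water purification tabs + mosquito nets + solar lanterns — 264 kg, 1598 total.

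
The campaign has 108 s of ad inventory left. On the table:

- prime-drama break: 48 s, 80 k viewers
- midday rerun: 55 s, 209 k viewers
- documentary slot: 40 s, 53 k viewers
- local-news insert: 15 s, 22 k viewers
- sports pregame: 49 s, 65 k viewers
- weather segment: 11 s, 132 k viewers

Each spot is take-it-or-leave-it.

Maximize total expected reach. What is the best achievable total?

394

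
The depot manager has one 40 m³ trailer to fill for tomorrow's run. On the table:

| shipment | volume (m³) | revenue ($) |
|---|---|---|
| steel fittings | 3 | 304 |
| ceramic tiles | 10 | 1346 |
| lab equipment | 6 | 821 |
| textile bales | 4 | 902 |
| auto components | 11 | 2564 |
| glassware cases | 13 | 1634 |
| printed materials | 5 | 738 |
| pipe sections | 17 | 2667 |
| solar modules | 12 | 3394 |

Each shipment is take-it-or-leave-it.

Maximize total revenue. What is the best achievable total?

Greedy by ratio would take lab equipment + textile bales + auto components + printed materials + solar modules: 38 m³ used, total 8419.
Dropping lab equipment and textile bales and printed materials frees 15 m³; slotting in pipe sections (17 m³) lifts the total to 8625 at 40 m³.
That's the maximum — no swap from here does better than 8625.

8625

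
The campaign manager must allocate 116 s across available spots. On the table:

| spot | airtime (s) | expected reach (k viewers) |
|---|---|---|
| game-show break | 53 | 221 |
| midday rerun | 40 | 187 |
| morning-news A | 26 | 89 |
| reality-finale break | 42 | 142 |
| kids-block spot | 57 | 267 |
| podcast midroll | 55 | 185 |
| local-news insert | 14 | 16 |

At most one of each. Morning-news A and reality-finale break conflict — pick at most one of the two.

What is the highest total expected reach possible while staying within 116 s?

488

Taking the top-ratio spots first gives midday rerun + kids-block spot + local-news insert for 470 (111 s).
Dropping midday rerun and local-news insert frees 54 s; slotting in game-show break (53 s) lifts the total to 488 at 110 s.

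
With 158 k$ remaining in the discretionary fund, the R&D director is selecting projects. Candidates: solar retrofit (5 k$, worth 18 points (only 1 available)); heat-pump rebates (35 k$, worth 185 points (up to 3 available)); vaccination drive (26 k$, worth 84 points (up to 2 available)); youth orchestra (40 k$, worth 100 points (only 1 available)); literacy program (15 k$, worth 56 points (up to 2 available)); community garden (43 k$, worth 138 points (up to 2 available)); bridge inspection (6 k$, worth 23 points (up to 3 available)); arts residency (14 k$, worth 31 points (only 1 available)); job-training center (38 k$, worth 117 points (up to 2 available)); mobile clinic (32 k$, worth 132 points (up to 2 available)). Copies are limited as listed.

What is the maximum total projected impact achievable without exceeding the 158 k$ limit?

Taking the top-ratio projects first gives 3×heat-pump rebates + 3×bridge inspection + mobile clinic for 756 (155 k$).
Replace 2×bridge inspection with literacy program: the trade gains 10 net, giving 766 at 158 k$.

766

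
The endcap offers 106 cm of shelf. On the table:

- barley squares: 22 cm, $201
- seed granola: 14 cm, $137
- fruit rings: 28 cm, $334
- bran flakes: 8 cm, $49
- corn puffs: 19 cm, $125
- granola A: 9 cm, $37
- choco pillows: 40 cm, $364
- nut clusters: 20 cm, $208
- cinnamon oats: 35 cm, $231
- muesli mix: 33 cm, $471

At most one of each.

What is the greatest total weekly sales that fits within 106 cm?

1214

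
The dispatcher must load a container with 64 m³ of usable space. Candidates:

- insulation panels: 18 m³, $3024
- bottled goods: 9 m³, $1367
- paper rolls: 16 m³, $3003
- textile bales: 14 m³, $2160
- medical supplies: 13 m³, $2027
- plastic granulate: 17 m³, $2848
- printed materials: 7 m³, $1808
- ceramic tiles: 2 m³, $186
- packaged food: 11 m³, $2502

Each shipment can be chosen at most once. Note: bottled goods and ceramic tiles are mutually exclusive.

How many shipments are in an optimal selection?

5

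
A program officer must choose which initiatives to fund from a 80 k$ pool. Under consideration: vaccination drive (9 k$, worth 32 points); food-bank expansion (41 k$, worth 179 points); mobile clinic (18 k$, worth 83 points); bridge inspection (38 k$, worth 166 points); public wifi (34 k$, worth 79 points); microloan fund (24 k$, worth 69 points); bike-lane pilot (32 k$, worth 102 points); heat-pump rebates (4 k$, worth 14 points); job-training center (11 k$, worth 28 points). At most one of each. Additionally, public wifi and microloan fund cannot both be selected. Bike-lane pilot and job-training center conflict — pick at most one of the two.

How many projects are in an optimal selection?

2

Best achievable projected impact is 345.
One optimal bundle: food-bank expansion + bridge inspection (79 k$).
All optima have 2 projects.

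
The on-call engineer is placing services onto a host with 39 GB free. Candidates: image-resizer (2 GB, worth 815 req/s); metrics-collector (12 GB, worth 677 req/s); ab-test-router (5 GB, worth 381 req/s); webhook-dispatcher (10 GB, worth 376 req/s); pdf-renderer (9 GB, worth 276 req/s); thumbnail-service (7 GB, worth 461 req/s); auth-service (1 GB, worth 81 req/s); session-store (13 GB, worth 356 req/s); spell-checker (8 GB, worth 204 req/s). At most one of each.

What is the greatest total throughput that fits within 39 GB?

2791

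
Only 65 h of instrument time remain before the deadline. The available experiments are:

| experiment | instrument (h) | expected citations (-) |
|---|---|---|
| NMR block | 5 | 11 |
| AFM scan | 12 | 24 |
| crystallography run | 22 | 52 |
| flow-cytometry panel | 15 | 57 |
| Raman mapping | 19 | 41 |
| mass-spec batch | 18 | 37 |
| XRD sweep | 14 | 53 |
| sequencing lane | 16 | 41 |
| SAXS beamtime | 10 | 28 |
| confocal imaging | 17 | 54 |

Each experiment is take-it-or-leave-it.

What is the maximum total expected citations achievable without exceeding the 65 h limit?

205

Greedy by ratio would take NMR block + flow-cytometry panel + XRD sweep + SAXS beamtime + confocal imaging: 61 h used, total 203.
Replace NMR block and SAXS beamtime with Raman mapping: the trade gains 2 net, giving 205 at 65 h.
Flow-cytometry panel + XRD sweep + sequencing lane + confocal imaging matches that 205 at 62 h; no feasible combination exceeds it.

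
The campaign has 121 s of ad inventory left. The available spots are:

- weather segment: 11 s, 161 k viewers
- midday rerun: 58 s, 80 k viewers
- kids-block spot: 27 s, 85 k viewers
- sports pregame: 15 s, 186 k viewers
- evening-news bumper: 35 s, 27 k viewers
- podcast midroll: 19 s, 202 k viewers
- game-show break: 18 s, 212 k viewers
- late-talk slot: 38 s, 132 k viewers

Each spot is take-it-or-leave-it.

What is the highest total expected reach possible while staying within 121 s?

893

By expected reach per s: weather segment 14.64, sports pregame 12.40, game-show break 11.78, podcast midroll 10.63 lead.
Weather segment + sports pregame + podcast midroll + game-show break + late-talk slot uses 101 of the 121 s and totals 893.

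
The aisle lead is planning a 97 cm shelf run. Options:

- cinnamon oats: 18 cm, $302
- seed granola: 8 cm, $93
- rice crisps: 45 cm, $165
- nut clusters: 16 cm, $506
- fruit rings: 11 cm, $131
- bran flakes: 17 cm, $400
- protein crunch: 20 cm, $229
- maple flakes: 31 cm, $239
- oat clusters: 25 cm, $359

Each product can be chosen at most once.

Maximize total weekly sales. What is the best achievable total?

1796

The ratio heuristic lands on cinnamon oats + seed granola + nut clusters + fruit rings + bran flakes + oat clusters (1791) but leaves 2 cm idle.
Replace seed granola and fruit rings with protein crunch: the trade gains 5 net, giving 1796 at 96 cm.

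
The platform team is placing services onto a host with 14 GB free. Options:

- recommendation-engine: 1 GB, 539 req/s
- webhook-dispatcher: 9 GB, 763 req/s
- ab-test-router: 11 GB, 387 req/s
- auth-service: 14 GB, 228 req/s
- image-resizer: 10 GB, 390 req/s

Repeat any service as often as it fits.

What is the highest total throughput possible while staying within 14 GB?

7546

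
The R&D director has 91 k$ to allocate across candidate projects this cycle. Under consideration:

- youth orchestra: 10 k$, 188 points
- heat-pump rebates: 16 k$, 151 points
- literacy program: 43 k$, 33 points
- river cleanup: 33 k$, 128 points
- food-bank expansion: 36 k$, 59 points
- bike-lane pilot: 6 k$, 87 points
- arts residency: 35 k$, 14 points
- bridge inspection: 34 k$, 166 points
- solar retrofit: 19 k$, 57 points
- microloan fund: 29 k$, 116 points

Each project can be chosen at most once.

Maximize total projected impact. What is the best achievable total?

649

Ranking by ratio (projected impact/k$): youth orchestra 18.80, bike-lane pilot 14.50, heat-pump rebates 9.44, bridge inspection 4.88.
The ratio ordering already packs tightly: youth orchestra + heat-pump rebates + bike-lane pilot + bridge inspection + solar retrofit, 85 k$, 649.
Next best is youth orchestra + heat-pump rebates + bridge inspection + microloan fund at 621 (89 k$) — short by 28.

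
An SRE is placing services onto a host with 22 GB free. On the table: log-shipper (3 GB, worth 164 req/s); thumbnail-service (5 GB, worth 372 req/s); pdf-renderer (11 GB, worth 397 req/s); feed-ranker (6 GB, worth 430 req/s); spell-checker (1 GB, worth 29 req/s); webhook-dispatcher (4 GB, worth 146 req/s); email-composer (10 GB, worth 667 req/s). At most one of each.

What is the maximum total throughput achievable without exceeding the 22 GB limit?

1498

The ratio ordering already packs tightly: thumbnail-service + feed-ranker + spell-checker + email-composer, 22 GB, 1498.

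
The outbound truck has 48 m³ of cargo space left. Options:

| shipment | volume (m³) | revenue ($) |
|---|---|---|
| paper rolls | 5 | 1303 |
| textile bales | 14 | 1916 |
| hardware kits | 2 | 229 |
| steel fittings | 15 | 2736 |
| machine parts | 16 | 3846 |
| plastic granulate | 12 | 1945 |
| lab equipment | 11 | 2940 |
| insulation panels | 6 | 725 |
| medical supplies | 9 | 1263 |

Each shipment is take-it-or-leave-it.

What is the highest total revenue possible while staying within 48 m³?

By revenue per m³: lab equipment 267.27, paper rolls 260.60, machine parts 240.38 lead.
The ratio ordering already packs tightly: paper rolls + steel fittings + machine parts + lab equipment, 47 m³, 10825.
The closest alternative, paper rolls + hardware kits + machine parts + plastic granulate + lab equipment, reaches only 10263.

10825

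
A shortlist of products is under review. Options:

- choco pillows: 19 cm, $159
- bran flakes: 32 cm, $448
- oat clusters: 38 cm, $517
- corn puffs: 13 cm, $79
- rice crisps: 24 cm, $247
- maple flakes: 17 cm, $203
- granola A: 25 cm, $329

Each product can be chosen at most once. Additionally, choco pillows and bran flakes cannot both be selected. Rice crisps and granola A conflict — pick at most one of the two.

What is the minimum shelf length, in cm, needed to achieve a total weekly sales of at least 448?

32

Need the lightest bundle worth ≥ 448.
bran flakes: 448 weekly sales at 32 cm.
No combination under 32 cm hits 448.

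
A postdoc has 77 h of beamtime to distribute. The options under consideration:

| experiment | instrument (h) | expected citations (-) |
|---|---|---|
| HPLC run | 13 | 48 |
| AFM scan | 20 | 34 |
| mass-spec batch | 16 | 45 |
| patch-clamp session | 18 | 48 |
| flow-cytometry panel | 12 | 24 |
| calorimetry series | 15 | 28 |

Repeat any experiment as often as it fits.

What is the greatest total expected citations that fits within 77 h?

264

Density check — HPLC run 3.69, mass-spec batch 2.81, patch-clamp session 2.67, flow-cytometry panel 2.00 are the best per h.
Taking 5×HPLC run + flow-cytometry panel: 77 h used, 264 in expected citations.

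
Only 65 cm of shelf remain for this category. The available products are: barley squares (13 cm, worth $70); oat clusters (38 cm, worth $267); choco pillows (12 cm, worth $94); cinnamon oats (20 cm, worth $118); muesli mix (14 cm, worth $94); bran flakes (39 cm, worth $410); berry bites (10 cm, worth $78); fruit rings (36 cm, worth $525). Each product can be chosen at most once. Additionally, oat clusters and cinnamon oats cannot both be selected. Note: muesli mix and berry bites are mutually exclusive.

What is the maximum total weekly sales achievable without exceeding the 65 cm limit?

713

By weekly sales per cm: fruit rings 14.58, bran flakes 10.51, choco pillows 7.83 lead.
Taking the top-ratio products first gives choco pillows + berry bites + fruit rings for 697 (58 cm).
Replace berry bites with muesli mix: the trade gains 16 net, giving 713 at 62 cm.
Runner-up choco pillows + berry bites + fruit rings tops out at 697.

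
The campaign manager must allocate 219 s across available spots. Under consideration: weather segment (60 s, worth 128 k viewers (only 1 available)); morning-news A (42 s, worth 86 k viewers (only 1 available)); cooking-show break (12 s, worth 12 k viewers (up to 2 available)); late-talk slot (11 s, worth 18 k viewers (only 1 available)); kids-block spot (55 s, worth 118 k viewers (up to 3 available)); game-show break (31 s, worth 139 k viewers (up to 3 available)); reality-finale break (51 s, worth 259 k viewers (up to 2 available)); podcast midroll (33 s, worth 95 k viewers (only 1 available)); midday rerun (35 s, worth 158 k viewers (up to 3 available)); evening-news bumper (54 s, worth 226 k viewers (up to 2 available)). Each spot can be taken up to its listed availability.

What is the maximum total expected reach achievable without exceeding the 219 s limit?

1022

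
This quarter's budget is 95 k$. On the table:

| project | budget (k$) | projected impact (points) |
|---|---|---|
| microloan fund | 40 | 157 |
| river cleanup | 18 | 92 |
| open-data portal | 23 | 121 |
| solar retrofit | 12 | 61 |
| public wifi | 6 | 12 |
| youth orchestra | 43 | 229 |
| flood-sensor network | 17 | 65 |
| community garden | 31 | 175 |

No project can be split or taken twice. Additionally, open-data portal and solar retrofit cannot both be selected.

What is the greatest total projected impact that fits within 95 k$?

496

The ratio ordering already packs tightly: river cleanup + youth orchestra + community garden, 92 k$, 496.
An exhaustive check of the 256 subsets confirms 496.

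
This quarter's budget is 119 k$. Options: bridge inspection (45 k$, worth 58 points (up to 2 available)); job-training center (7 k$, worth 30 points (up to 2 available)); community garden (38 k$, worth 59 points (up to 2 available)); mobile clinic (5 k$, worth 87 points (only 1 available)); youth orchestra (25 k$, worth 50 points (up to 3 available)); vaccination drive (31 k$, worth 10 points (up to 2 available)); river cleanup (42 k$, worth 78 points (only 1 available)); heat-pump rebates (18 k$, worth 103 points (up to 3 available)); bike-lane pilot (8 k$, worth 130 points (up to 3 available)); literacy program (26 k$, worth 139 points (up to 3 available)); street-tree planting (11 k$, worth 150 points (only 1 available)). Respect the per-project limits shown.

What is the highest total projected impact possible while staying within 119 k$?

The ratio heuristic lands on 2×job-training center + mobile clinic + 3×heat-pump rebates + 3×bike-lane pilot + street-tree planting (996) but leaves 11 k$ idle.
Dropping 2×job-training center and 3×heat-pump rebates frees 68 k$; slotting in 3×literacy program (78 k$) lifts the total to 1044 at 118 k$.
The spare 1 k$ is too small for any remaining project, and no exchange beats 1044.

1044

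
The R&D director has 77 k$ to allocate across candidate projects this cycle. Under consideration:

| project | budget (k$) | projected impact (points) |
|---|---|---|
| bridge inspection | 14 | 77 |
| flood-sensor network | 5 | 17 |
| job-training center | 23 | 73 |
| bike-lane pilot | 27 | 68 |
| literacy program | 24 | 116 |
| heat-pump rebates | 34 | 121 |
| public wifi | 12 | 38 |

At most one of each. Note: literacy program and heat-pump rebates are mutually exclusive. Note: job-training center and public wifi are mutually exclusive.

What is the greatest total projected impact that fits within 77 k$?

299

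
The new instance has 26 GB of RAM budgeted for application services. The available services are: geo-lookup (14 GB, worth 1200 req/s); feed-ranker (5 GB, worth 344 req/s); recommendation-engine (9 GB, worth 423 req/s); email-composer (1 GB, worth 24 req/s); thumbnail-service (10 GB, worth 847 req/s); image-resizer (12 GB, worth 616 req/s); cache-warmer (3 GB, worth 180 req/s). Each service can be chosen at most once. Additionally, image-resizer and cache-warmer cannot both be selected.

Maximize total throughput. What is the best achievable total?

2071

Taking geo-lookup + email-composer + thumbnail-service: 25 GB used, 2071 in throughput.
That's the maximum — no feasible swap from here does better than 2071.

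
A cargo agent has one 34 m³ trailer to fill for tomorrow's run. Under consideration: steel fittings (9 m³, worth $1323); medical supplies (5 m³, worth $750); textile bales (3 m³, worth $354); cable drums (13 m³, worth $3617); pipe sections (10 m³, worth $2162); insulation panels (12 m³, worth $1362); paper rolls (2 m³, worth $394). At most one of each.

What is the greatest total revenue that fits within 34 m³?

7496

Ranking by ratio (revenue/m³): cable drums 278.23, pipe sections 216.20, paper rolls 197.00, medical supplies 150.00.
Filling by ratio: medical supplies + textile bales + cable drums + pipe sections + paper rolls for 7277, with 1 m³ left unused.
Replace medical supplies and textile bales with steel fittings: the trade gains 219 net, giving 7496 at 34 m³.
The closest alternative, medical supplies + textile bales + cable drums + pipe sections + paper rolls, reaches only 7277.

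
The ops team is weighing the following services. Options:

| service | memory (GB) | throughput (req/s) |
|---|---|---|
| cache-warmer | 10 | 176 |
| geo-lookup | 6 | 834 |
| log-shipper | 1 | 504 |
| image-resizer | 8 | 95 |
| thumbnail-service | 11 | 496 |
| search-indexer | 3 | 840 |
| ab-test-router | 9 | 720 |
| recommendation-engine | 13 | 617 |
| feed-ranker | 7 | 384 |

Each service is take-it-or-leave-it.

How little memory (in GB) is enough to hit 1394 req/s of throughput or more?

9

Minimise GB subject to total throughput ≥ 1394.
Taking geo-lookup + search-indexer gives 1674 (≥ 1394) for 9 GB.
Any bundle with less than 9 GB falls short of 1394.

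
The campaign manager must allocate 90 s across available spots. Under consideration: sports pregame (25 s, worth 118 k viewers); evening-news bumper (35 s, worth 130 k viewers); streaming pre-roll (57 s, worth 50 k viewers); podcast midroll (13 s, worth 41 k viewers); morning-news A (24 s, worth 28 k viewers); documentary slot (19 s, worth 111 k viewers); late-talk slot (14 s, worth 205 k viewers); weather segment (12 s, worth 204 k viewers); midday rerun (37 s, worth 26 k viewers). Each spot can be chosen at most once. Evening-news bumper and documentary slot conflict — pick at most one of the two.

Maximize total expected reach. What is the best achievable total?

By expected reach per s: weather segment 17.00, late-talk slot 14.64, documentary slot 5.84, sports pregame 4.72 lead.
Taking sports pregame + podcast midroll + documentary slot + late-talk slot + weather segment: 83 s used, 679 in expected reach.
The closest alternative, sports pregame + evening-news bumper + late-talk slot + weather segment, reaches only 657.

679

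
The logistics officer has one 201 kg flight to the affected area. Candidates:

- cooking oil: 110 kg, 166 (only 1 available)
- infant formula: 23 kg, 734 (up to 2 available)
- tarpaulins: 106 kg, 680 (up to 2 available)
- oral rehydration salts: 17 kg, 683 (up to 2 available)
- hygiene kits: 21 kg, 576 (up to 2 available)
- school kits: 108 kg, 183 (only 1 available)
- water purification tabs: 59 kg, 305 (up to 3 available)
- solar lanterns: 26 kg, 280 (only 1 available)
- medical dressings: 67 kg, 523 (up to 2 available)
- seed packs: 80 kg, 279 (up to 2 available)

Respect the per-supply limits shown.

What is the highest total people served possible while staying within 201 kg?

By people served per kg: oral rehydration salts 40.18, infant formula 31.91, hygiene kits 27.43 lead.
The ratio heuristic lands on 2×infant formula + 2×oral rehydration salts + 2×hygiene kits + solar lanterns (4266) but leaves 53 kg idle.
Replace solar lanterns with medical dressings: the trade gains 243 net, giving 4509 at 189 kg.
That's the maximum — no swap from here does better than 4509.

4509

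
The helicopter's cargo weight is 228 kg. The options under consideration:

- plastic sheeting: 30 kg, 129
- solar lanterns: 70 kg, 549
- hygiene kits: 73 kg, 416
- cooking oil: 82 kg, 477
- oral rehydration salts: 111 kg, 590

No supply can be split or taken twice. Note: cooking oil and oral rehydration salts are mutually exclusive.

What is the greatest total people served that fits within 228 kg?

Taking solar lanterns + hygiene kits + cooking oil: 225 kg used, 1442 in people served.
The closest alternative, plastic sheeting + solar lanterns + oral rehydration salts, reaches only 1268.

1442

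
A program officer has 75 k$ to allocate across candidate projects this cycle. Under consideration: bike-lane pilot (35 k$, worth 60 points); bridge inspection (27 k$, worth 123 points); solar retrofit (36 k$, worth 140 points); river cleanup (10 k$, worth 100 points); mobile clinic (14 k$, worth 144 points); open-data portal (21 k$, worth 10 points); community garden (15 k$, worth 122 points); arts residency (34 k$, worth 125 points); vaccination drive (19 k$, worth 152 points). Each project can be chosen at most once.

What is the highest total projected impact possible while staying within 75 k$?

541

Greedy by ratio would take river cleanup + mobile clinic + community garden + vaccination drive: 58 k$ used, total 518.
The 10 k$ tied up in river cleanup is better spent on bridge inspection — total rises to 541 (75 k$).
The closest alternative, bridge inspection + river cleanup + mobile clinic + vaccination drive, reaches only 519.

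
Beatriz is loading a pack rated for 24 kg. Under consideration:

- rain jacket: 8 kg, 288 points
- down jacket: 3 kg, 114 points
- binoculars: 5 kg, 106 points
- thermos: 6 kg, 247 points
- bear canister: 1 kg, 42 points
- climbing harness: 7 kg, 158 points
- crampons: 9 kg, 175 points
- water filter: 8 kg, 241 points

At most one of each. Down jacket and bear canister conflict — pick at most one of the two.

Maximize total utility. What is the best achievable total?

Ranking by ratio (utility/kg): bear canister 42.00, thermos 41.17, down jacket 38.00.
Taking rain jacket + thermos + bear canister + water filter: 23 kg used, 818 in utility.
No other feasible combination exceeds 818.

818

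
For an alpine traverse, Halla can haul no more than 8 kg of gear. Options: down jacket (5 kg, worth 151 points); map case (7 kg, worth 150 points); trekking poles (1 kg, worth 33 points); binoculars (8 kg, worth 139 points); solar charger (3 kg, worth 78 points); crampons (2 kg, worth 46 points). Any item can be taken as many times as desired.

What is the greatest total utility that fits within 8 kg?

Density check — trekking poles 33.00, down jacket 30.20, solar charger 26.00 are the best per kg.
Best packing: 8×trekking poles — 8 kg, 264 total.
No other feasible combination exceeds 264.

264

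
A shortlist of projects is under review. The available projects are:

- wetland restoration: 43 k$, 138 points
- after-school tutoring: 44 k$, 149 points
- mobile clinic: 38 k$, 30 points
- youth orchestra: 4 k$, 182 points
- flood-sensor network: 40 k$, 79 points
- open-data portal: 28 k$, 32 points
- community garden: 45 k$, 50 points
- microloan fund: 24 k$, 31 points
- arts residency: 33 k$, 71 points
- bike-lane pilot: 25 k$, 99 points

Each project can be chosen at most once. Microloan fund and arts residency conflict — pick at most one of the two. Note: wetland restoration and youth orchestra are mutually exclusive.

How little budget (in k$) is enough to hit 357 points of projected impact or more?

Need the lightest bundle worth ≥ 357.
Taking youth orchestra + flood-sensor network + bike-lane pilot gives 360 (≥ 357) for 69 k$.
Any bundle with less than 69 k$ falls short of 357.

69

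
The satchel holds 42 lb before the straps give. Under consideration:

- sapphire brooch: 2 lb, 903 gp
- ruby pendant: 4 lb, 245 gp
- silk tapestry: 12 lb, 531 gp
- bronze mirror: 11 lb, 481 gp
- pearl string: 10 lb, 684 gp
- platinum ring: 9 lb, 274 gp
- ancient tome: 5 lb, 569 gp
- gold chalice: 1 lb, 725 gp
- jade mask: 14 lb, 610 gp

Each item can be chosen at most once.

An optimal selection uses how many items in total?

6

Optimal total is 3893.
sapphire brooch + silk tapestry + bronze mirror + pearl string + ancient tome + gold chalice hits 3893 at 41 lb.
Any selection reaching 3893 contains exactly 6 items.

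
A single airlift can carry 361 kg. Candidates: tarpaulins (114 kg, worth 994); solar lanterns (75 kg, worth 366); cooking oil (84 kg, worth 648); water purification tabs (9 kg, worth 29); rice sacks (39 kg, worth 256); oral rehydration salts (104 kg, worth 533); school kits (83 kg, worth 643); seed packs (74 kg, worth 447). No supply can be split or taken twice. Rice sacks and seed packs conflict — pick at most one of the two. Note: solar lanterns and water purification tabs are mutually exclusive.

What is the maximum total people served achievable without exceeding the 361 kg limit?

Taking the top-ratio supplies first gives tarpaulins + cooking oil + water purification tabs + rice sacks + school kits for 2570 (329 kg).
Replace water purification tabs and rice sacks with seed packs: the trade gains 162 net, giving 2732 at 355 kg.
No other feasible combination exceeds 2732.

2732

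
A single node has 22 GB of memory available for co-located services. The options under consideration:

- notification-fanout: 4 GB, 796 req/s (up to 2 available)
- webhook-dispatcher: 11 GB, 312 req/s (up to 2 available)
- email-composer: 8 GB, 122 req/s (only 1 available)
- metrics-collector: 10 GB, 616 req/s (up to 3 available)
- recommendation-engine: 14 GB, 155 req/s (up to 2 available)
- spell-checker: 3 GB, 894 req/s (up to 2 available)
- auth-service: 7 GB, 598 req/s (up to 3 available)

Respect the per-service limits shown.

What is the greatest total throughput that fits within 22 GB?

3978

The ratio ordering already packs tightly: 2×notification-fanout + 2×spell-checker + auth-service, 21 GB, 3978.
That's the maximum — no swap from here does better than 3978.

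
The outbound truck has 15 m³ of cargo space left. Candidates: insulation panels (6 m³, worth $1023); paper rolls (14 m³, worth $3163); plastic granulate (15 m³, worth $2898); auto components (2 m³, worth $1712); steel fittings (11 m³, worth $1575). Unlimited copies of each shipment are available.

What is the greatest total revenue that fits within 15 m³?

By revenue per m³: auto components 856.00, paper rolls 225.93, plastic granulate 193.20, insulation panels 170.50 lead.
The ratio ordering already packs tightly: 7×auto components, 14 m³, 11984.

11984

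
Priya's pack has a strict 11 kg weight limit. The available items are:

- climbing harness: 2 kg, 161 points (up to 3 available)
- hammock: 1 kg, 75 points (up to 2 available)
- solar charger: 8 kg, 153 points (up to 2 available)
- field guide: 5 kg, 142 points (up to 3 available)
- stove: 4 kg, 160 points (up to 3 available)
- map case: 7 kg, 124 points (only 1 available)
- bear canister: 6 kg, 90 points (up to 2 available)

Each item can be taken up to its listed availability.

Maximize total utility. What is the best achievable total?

718

Ranking by ratio (utility/kg): climbing harness 80.50, hammock 75.00, stove 40.00.
Filling by ratio: 3×climbing harness + 2×hammock for 633, with 3 kg left unused.
The 1 kg tied up in hammock is better spent on stove — total rises to 718 (11 kg).
Every other selection either busts 11 kg or exceeds an availability limit or fails to beat 718.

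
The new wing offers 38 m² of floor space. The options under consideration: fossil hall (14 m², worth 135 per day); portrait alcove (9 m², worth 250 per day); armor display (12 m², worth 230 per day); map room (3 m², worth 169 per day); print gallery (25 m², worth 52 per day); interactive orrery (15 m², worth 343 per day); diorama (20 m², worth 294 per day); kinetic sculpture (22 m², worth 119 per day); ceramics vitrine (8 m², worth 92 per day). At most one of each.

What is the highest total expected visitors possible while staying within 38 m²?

854

The ratio ordering already packs tightly: portrait alcove + map room + interactive orrery + ceramics vitrine, 35 m², 854.
Every other selection either busts 38 m² or fails to beat 854.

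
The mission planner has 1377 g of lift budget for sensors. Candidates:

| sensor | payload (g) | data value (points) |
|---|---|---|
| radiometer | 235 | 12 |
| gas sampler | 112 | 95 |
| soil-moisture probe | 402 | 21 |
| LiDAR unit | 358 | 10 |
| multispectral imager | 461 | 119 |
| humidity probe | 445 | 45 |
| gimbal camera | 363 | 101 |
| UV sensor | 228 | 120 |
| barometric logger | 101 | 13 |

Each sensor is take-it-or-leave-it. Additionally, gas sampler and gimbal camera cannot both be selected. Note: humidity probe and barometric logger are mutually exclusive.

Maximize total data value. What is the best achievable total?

379

Gas sampler + multispectral imager + humidity probe + UV sensor uses 1246 of the 1377 g and totals 379.
Every other selection either busts 1377 g or breaks a pairing rule or fails to beat 379.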